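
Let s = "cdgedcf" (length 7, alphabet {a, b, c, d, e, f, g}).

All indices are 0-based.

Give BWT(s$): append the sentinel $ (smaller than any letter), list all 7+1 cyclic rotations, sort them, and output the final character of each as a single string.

rank  rotation  last
    0  $cdgedcf  f
    1  cdgedcf$  $
    2  cf$cdged  d
    3  dcf$cdge  e
    4  dgedcf$c  c
    5  edcf$cdg  g
    6  f$cdgedc  c
    7  gedcf$cd  d

f$decgcd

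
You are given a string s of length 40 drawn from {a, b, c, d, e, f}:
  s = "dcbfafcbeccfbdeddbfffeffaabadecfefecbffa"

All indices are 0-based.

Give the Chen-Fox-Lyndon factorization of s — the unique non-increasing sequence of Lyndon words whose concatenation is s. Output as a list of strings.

emit factor 1: 'd' (i=0, period=1)
emit factor 2: 'c' (i=1, period=1)
emit factor 3: 'bf' (i=2, period=2)
emit factor 4: 'afcbeccfbdeddbfffeff' (i=4, period=20)
emit factor 5: 'aabadecfefecbff' (i=24, period=15)
emit factor 6: 'a' (i=39, period=1)

["d", "c", "bf", "afcbeccfbdeddbfffeff", "aabadecfefecbff", "a"]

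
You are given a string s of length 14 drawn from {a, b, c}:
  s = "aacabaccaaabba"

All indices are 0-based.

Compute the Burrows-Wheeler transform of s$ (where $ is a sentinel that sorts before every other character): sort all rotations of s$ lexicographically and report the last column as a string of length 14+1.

abca$caabbaacaa

rank  rotation         last
    0  $aacabaccaaabba  a
    1  a$aacabaccaaabb  b
    2  aaabba$aacabacc  c
    3  aabba$aacabacca  a
    4  aacabaccaaabba$  $
    5  abaccaaabba$aac  c
    6  abba$aacabaccaa  a
    7  acabaccaaabba$a  a
    8  accaaabba$aacab  b
    9  ba$aacabaccaaab  b
   10  baccaaabba$aaca  a
   11  bba$aacabaccaaa  a
   12  caaabba$aacabac  c
   13  cabaccaaabba$aa  a
   14  ccaaabba$aacaba  a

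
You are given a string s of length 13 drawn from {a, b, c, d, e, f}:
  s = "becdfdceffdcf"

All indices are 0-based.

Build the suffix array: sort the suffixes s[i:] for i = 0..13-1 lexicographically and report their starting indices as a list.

rank→(start, suffix):
  0 → (0, 'becdfdceffdcf')
  1 → (2, 'cdfdceffdcf')
  2 → (6, 'ceffdcf')
  3 → (11, 'cf')
  4 → (5, 'dceffdcf')
  5 → (10, 'dcf')
  6 → (3, 'dfdceffdcf')
  7 → (1, 'ecdfdceffdcf')
  8 → (7, 'effdcf')
  9 → (12, 'f')
  10 → (4, 'fdceffdcf')
  11 → (9, 'fdcf')
  12 → (8, 'ffdcf')

[0, 2, 6, 11, 5, 10, 3, 1, 7, 12, 4, 9, 8]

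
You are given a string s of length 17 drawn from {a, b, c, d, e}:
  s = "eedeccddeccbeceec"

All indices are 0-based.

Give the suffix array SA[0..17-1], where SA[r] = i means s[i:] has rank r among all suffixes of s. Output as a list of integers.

[11, 16, 10, 9, 4, 5, 13, 6, 7, 2, 15, 8, 3, 12, 1, 14, 0]

rank→(start, suffix):
  0 → (11, 'beceec')
  1 → (16, 'c')
  2 → (10, 'cbeceec')
  3 → (9, 'ccbeceec')
  4 → (4, 'ccddeccbeceec')
  5 → (5, 'cddeccbeceec')
  6 → (13, 'ceec')
  7 → (6, 'ddeccbeceec')
  8 → (7, 'deccbeceec')
  9 → (2, 'deccddeccbeceec')
  10 → (15, 'ec')
  11 → (8, 'eccbeceec')
  12 → (3, 'eccddeccbeceec')
  13 → (12, 'eceec')
  14 → (1, 'edeccddeccbeceec')
  15 → (14, 'eec')
  16 → (0, 'eedeccddeccbeceec')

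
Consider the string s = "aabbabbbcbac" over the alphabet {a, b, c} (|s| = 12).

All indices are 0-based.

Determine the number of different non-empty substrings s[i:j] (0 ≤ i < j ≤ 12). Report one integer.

rank | idx | suffix
   0 |   0 | aabbabbbcbac
   1 |   1 | abbabbbcbac
   2 |   4 | abbbcbac
   3 |  10 | ac
   4 |   3 | babbbcbac
   5 |   9 | bac
   6 |   2 | bbabbbcbac
   7 |   5 | bbbcbac
   8 |   6 | bbcbac
   9 |   7 | bcbac
  10 |  11 | c
  11 |   8 | cbac

SA = [0, 1, 4, 10, 3, 9, 2, 5, 6, 7, 11, 8]
rank  pair      lcp
   1  s[0:],s[1:]  1  'a'
   2  s[1:],s[4:]  3  'abb'
   3  s[4:],s[10:]  1  'a'
   4  s[10:],s[3:]  0  ''
   5  s[3:],s[9:]  2  'ba'
   6  s[9:],s[2:]  1  'b'
   7  s[2:],s[5:]  2  'bb'
   8  s[5:],s[6:]  2  'bb'
   9  s[6:],s[7:]  1  'b'
  10  s[7:],s[11:]  0  ''
  11  s[11:],s[8:]  1  'c'

n(n+1)/2 = 12·13/2 = 78
Σ LCP = 0 + 1 + 3 + 1 + 0 + 2 + 1 + 2 + 2 + 1 + 0 + 1 = 14
distinct = 78 − 14 = 64

64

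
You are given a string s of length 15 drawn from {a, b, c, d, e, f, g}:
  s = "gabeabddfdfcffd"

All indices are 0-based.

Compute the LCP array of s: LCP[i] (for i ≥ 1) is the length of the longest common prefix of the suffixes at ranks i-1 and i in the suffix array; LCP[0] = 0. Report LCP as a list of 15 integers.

rank→(start, suffix):
  0 → (4, 'abddfdfcffd')
  1 → (1, 'abeabddfdfcffd')
  2 → (5, 'bddfdfcffd')
  3 → (2, 'beabddfdfcffd')
  4 → (11, 'cffd')
  5 → (14, 'd')
  6 → (6, 'ddfdfcffd')
  7 → (9, 'dfcffd')
  8 → (7, 'dfdfcffd')
  9 → (3, 'eabddfdfcffd')
  10 → (10, 'fcffd')
  11 → (13, 'fd')
  12 → (8, 'fdfcffd')
  13 → (12, 'ffd')
  14 → (0, 'gabeabddfdfcffd')

SA = [4, 1, 5, 2, 11, 14, 6, 9, 7, 3, 10, 13, 8, 12, 0]
[i] adj suffixes → lcp
  [1] 4/1 → 2 ('ab')
  [2] 1/5 → 0 ('')
  [3] 5/2 → 1 ('b')
  [4] 2/11 → 0 ('')
  [5] 11/14 → 0 ('')
  [6] 14/6 → 1 ('d')
  [7] 6/9 → 1 ('d')
  [8] 9/7 → 2 ('df')
  [9] 7/3 → 0 ('')
  [10] 3/10 → 0 ('')
  [11] 10/13 → 1 ('f')
  [12] 13/8 → 2 ('fd')
  [13] 8/12 → 1 ('f')
  [14] 12/0 → 0 ('')

[0, 2, 0, 1, 0, 0, 1, 1, 2, 0, 0, 1, 2, 1, 0]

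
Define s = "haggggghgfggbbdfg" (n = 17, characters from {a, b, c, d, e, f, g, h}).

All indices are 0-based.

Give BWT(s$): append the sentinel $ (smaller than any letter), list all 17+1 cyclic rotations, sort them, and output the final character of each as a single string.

rank  rotation            last
    0  $haggggghgfggbbdfg  g
    1  aggggghgfggbbdfg$h  h
    2  bbdfg$haggggghgfgg  g
    3  bdfg$haggggghgfggb  b
    4  dfg$haggggghgfggbb  b
    5  fg$haggggghgfggbbd  d
    6  fggbbdfg$haggggghg  g
    7  g$haggggghgfggbbdf  f
    8  gbbdfg$haggggghgfg  g
    9  gfggbbdfg$hagggggh  h
   10  ggbbdfg$haggggghgf  f
   11  ggggghgfggbbdfg$ha  a
   12  gggghgfggbbdfg$hag  g
   13  ggghgfggbbdfg$hagg  g
   14  gghgfggbbdfg$haggg  g
   15  ghgfggbbdfg$hagggg  g
   16  haggggghgfggbbdfg$  $
   17  hgfggbbdfg$haggggg  g

ghgbbdgfghfagggg$g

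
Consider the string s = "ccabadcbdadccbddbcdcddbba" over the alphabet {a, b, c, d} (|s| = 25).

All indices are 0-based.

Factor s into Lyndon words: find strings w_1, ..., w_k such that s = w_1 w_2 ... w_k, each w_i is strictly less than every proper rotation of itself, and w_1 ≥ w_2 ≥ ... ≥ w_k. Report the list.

emit factor 1: 'c' (i=0, period=1)
emit factor 2: 'c' (i=1, period=1)
emit factor 3: 'abadcbdadccbddbcdcddbb' (i=2, period=22)
emit factor 4: 'a' (i=24, period=1)

["c", "c", "abadcbdadccbddbcdcddbb", "a"]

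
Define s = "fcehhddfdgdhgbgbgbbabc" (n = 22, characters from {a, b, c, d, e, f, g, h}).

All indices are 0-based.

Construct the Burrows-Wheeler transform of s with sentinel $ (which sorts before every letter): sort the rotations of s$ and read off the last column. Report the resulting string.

cbbgaggbfhdfgc$dbbhdhde

rank  rotation                 last
    0  $fcehhddfdgdhgbgbgbbabc  c
    1  abc$fcehhddfdgdhgbgbgbb  b
    2  babc$fcehhddfdgdhgbgbgb  b
    3  bbabc$fcehhddfdgdhgbgbg  g
    4  bc$fcehhddfdgdhgbgbgbba  a
    5  bgbbabc$fcehhddfdgdhgbg  g
    6  bgbgbbabc$fcehhddfdgdhg  g
    7  c$fcehhddfdgdhgbgbgbbab  b
    8  cehhddfdgdhgbgbgbbabc$f  f
    9  ddfdgdhgbgbgbbabc$fcehh  h
   10  dfdgdhgbgbgbbabc$fcehhd  d
   11  dgdhgbgbgbbabc$fcehhddf  f
   12  dhgbgbgbbabc$fcehhddfdg  g
   13  ehhddfdgdhgbgbgbbabc$fc  c
   14  fcehhddfdgdhgbgbgbbabc$  $
   15  fdgdhgbgbgbbabc$fcehhdd  d
   16  gbbabc$fcehhddfdgdhgbgb  b
   17  gbgbbabc$fcehhddfdgdhgb  b
   18  gbgbgbbabc$fcehhddfdgdh  h
   19  gdhgbgbgbbabc$fcehhddfd  d
   20  hddfdgdhgbgbgbbabc$fceh  h
   21  hgbgbgbbabc$fcehhddfdgd  d
   22  hhddfdgdhgbgbgbbabc$fce  e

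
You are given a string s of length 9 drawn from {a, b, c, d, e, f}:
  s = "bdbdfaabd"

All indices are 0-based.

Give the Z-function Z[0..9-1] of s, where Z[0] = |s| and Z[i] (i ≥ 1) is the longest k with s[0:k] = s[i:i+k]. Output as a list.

[9, 0, 2, 0, 0, 0, 0, 2, 0]

Z[0]=9
i=1: i≥r, start 0; Z[1]=0
i=2: i≥r, start 0; Z[2]=2 extend→box=[2,4)
i=3: min(r-i=1, Z[1]=0)=0; Z[3]=0
i=4: i≥r, start 0; Z[4]=0
i=5: i≥r, start 0; Z[5]=0
i=6: i≥r, start 0; Z[6]=0
i=7: i≥r, start 0; Z[7]=2 extend→box=[7,9)
i=8: min(r-i=1, Z[1]=0)=0; Z[8]=0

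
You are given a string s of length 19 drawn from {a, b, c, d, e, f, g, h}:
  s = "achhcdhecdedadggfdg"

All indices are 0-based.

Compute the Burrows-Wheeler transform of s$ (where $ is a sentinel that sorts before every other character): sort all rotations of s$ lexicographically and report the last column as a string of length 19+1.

rank  rotation              last
    0  $achhcdhecdedadggfdg  g
    1  achhcdhecdedadggfdg$  $
    2  adggfdg$achhcdhecded  d
    3  cdedadggfdg$achhcdhe  e
    4  cdhecdedadggfdg$achh  h
    5  chhcdhecdedadggfdg$a  a
    6  dadggfdg$achhcdhecde  e
    7  dedadggfdg$achhcdhec  c
    8  dg$achhcdhecdedadggf  f
    9  dggfdg$achhcdhecdeda  a
   10  dhecdedadggfdg$achhc  c
   11  ecdedadggfdg$achhcdh  h
   12  edadggfdg$achhcdhecd  d
   13  fdg$achhcdhecdedadgg  g
   14  g$achhcdhecdedadggfd  d
   15  gfdg$achhcdhecdedadg  g
   16  ggfdg$achhcdhecdedad  d
   17  hcdhecdedadggfdg$ach  h
   18  hecdedadggfdg$achhcd  d
   19  hhcdhecdedadggfdg$ac  c

g$dehaecfachdgdgdhdc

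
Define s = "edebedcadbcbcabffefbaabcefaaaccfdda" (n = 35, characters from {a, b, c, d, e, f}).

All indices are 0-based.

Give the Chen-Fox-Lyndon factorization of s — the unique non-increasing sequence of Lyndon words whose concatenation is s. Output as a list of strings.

emit factor 1: 'e' (i=0, period=1)
emit factor 2: 'de' (i=1, period=2)
emit factor 3: 'bedc' (i=3, period=4)
emit factor 4: 'adbcbc' (i=7, period=6)
emit factor 5: 'abffefb' (i=13, period=7)
emit factor 6: 'aabcef' (i=20, period=6)
emit factor 7: 'aaaccfdd' (i=26, period=8)
emit factor 8: 'a' (i=34, period=1)

["e", "de", "bedc", "adbcbc", "abffefb", "aabcef", "aaaccfdd", "a"]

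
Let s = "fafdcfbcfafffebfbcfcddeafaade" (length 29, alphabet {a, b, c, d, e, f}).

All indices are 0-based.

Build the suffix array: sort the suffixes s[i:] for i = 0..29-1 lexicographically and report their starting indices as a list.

rank | idx | suffix
   0 |  25 | aade
   1 |  26 | ade
   2 |  23 | afaade
   3 |   1 | afdcfbcfafffebfbcfcddeafaade
   4 |   9 | afffebfbcfcddeafaade
   5 |   6 | bcfafffebfbcfcddeafaade
   6 |  16 | bcfcddeafaade
   7 |  14 | bfbcfcddeafaade
   8 |  19 | cddeafaade
   9 |   7 | cfafffebfbcfcddeafaade
  10 |   4 | cfbcfafffebfbcfcddeafaade
  11 |  17 | cfcddeafaade
  12 |   3 | dcfbcfafffebfbcfcddeafaade
  13 |  20 | ddeafaade
  14 |  27 | de
  15 |  21 | deafaade
  16 |  28 | e
  17 |  22 | eafaade
  18 |  13 | ebfbcfcddeafaade
  19 |  24 | faade
  20 |   0 | fafdcfbcfafffebfbcfcddeafaade
  21 |   8 | fafffebfbcfcddeafaade
  22 |   5 | fbcfafffebfbcfcddeafaade
  23 |  15 | fbcfcddeafaade
  24 |  18 | fcddeafaade
  25 |   2 | fdcfbcfafffebfbcfcddeafaade
  26 |  12 | febfbcfcddeafaade
  27 |  11 | ffebfbcfcddeafaade
  28 |  10 | fffebfbcfcddeafaade

[25, 26, 23, 1, 9, 6, 16, 14, 19, 7, 4, 17, 3, 20, 27, 21, 28, 22, 13, 24, 0, 8, 5, 15, 18, 2, 12, 11, 10]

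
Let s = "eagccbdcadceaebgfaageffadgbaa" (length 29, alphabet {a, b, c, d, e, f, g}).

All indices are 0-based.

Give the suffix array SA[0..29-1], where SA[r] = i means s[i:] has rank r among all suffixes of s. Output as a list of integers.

rank | idx | suffix
   0 |  28 | a
   1 |  27 | aa
   2 |  17 | aageffadgbaa
   3 |   8 | adceaebgfaageffadgbaa
   4 |  23 | adgbaa
   5 |  12 | aebgfaageffadgbaa
   6 |   1 | agccbdcadceaebgfaageffadgbaa
   7 |  18 | ageffadgbaa
   8 |  26 | baa
   9 |   5 | bdcadceaebgfaageffadgbaa
  10 |  14 | bgfaageffadgbaa
  11 |   7 | cadceaebgfaageffadgbaa
  12 |   4 | cbdcadceaebgfaageffadgbaa
  13 |   3 | ccbdcadceaebgfaageffadgbaa
  14 |  10 | ceaebgfaageffadgbaa
  15 |   6 | dcadceaebgfaageffadgbaa
  16 |   9 | dceaebgfaageffadgbaa
  17 |  24 | dgbaa
  18 |  11 | eaebgfaageffadgbaa
  19 |   0 | eagccbdcadceaebgfaageffadgbaa
  20 |  13 | ebgfaageffadgbaa
  21 |  20 | effadgbaa
  22 |  16 | faageffadgbaa
  23 |  22 | fadgbaa
  24 |  21 | ffadgbaa
  25 |  25 | gbaa
  26 |   2 | gccbdcadceaebgfaageffadgbaa
  27 |  19 | geffadgbaa
  28 |  15 | gfaageffadgbaa

[28, 27, 17, 8, 23, 12, 1, 18, 26, 5, 14, 7, 4, 3, 10, 6, 9, 24, 11, 0, 13, 20, 16, 22, 21, 25, 2, 19, 15]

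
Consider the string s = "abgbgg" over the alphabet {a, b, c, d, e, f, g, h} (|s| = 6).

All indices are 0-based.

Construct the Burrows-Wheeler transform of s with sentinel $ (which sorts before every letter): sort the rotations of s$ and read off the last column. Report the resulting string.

rank  rotation last
    0  $abgbgg  g
    1  abgbgg$  $
    2  bgbgg$a  a
    3  bgg$abg  g
    4  g$abgbg  g
    5  gbgg$ab  b
    6  gg$abgb  b

g$aggbb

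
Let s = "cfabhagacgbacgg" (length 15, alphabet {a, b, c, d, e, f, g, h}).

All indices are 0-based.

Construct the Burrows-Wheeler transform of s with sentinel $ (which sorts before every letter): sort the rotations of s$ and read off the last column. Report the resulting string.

rank  rotation          last
    0  $cfabhagacgbacgg  g
    1  abhagacgbacgg$cf  f
    2  acgbacgg$cfabhag  g
    3  acgg$cfabhagacgb  b
    4  agacgbacgg$cfabh  h
    5  bacgg$cfabhagacg  g
    6  bhagacgbacgg$cfa  a
    7  cfabhagacgbacgg$  $
    8  cgbacgg$cfabhaga  a
    9  cgg$cfabhagacgba  a
   10  fabhagacgbacgg$c  c
   11  g$cfabhagacgbacg  g
   12  gacgbacgg$cfabha  a
   13  gbacgg$cfabhagac  c
   14  gg$cfabhagacgbac  c
   15  hagacgbacgg$cfab  b

gfgbhga$aacgaccb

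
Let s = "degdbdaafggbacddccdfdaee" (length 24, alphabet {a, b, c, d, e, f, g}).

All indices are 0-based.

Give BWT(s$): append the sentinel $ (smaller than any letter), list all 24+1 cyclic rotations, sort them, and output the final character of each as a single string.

rank  rotation                   last
    0  $degdbdaafggbacddccdfdaee  e
    1  aafggbacddccdfdaee$degdbd  d
    2  acddccdfdaee$degdbdaafggb  b
    3  aee$degdbdaafggbacddccdfd  d
    4  afggbacddccdfdaee$degdbda  a
    5  bacddccdfdaee$degdbdaafgg  g
    6  bdaafggbacddccdfdaee$degd  d
    7  ccdfdaee$degdbdaafggbacdd  d
    8  cddccdfdaee$degdbdaafggba  a
    9  cdfdaee$degdbdaafggbacddc  c
   10  daafggbacddccdfdaee$degdb  b
   11  daee$degdbdaafggbacddccdf  f
   12  dbdaafggbacddccdfdaee$deg  g
   13  dccdfdaee$degdbdaafggbacd  d
   14  ddccdfdaee$degdbdaafggbac  c
   15  degdbdaafggbacddccdfdaee$  $
   16  dfdaee$degdbdaafggbacddcc  c
   17  e$degdbdaafggbacddccdfdae  e
   18  ee$degdbdaafggbacddccdfda  a
   19  egdbdaafggbacddccdfdaee$d  d
   20  fdaee$degdbdaafggbacddccd  d
   21  fggbacddccdfdaee$degdbdaa  a
   22  gbacddccdfdaee$degdbdaafg  g
   23  gdbdaafggbacddccdfdaee$de  e
   24  ggbacddccdfdaee$degdbdaaf  f

edbdagddacbfgdc$ceaddagef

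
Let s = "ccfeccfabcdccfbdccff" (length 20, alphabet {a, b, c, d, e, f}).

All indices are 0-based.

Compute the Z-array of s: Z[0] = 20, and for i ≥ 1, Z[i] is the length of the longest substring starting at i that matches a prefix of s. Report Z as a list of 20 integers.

Z[0]=20
i=1: fresh scan; Z[1]=1 extend→box=[1,2)
i=2: fresh scan; Z[2]=0
i=3: fresh scan; Z[3]=0
i=4: fresh scan; Z[4]=3 extend→box=[4,7)
i=5: min(r-i=2, Z[1]=1)=1; Z[5]=1
i=6: min(r-i=1, Z[2]=0)=0; Z[6]=0
i=7: fresh scan; Z[7]=0
i=8: fresh scan; Z[8]=0
i=9: fresh scan; Z[9]=1 extend→box=[9,10)
i=10: fresh scan; Z[10]=0
i=11: fresh scan; Z[11]=3 extend→box=[11,14)
i=12: min(r-i=2, Z[1]=1)=1; Z[12]=1
i=13: min(r-i=1, Z[2]=0)=0; Z[13]=0
i=14: fresh scan; Z[14]=0
i=15: fresh scan; Z[15]=0
i=16: fresh scan; Z[16]=3 extend→box=[16,19)
i=17: min(r-i=2, Z[1]=1)=1; Z[17]=1
i=18: min(r-i=1, Z[2]=0)=0; Z[18]=0
i=19: fresh scan; Z[19]=0

[20, 1, 0, 0, 3, 1, 0, 0, 0, 1, 0, 3, 1, 0, 0, 0, 3, 1, 0, 0]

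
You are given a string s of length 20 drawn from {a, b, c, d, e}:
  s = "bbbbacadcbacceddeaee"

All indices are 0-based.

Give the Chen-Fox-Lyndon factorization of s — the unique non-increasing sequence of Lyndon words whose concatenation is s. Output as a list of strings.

emit factor 1: 'b' (i=0, period=1)
emit factor 2: 'b' (i=1, period=1)
emit factor 3: 'b' (i=2, period=1)
emit factor 4: 'b' (i=3, period=1)
emit factor 5: 'acadcbacceddeaee' (i=4, period=16)

["b", "b", "b", "b", "acadcbacceddeaee"]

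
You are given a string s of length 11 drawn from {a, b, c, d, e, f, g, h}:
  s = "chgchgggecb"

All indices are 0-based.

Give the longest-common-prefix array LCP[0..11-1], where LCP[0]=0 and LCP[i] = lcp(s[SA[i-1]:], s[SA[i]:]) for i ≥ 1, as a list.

sorted suffixes:
  #0 SA[0]=10  'b'
  #1 SA[1]=9  'cb'
  #2 SA[2]=0  'chgchgggecb'
  #3 SA[3]=3  'chgggecb'
  #4 SA[4]=8  'ecb'
  #5 SA[5]=2  'gchgggecb'
  #6 SA[6]=7  'gecb'
  #7 SA[7]=6  'ggecb'
  #8 SA[8]=5  'gggecb'
  #9 SA[9]=1  'hgchgggecb'
  #10 SA[10]=4  'hgggecb'

SA = [10, 9, 0, 3, 8, 2, 7, 6, 5, 1, 4]
rank  pair      lcp
   1  s[10:],s[9:]  0  ''
   2  s[9:],s[0:]  1  'c'
   3  s[0:],s[3:]  3  'chg'
   4  s[3:],s[8:]  0  ''
   5  s[8:],s[2:]  0  ''
   6  s[2:],s[7:]  1  'g'
   7  s[7:],s[6:]  1  'g'
   8  s[6:],s[5:]  2  'gg'
   9  s[5:],s[1:]  0  ''
  10  s[1:],s[4:]  2  'hg'

[0, 0, 1, 3, 0, 0, 1, 1, 2, 0, 2]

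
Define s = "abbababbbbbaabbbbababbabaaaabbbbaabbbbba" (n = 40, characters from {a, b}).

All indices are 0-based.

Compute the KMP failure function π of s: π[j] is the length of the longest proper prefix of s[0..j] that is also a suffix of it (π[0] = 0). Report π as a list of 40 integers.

π[0] = 0
j=1 s[j]='b': π[1]=0 (border '')
j=2 s[j]='b': π[2]=0 (border '')
j=3 s[j]='a': π[3]=1 (border 'a')
j=4 s[j]='b': π[4]=2 (border 'ab')
j=5 s[j]='a': k: 2→0; π[5]=1 (border 'a')
j=6 s[j]='b': π[6]=2 (border 'ab')
j=7 s[j]='b': π[7]=3 (border 'abb')
j=8 s[j]='b': k: 3→0; π[8]=0 (border '')
j=9 s[j]='b': π[9]=0 (border '')
j=10 s[j]='b': π[10]=0 (border '')
j=11 s[j]='a': π[11]=1 (border 'a')
j=12 s[j]='a': k: 1→0; π[12]=1 (border 'a')
j=13 s[j]='b': π[13]=2 (border 'ab')
j=14 s[j]='b': π[14]=3 (border 'abb')
j=15 s[j]='b': k: 3→0; π[15]=0 (border '')
j=16 s[j]='b': π[16]=0 (border '')
j=17 s[j]='a': π[17]=1 (border 'a')
j=18 s[j]='b': π[18]=2 (border 'ab')
j=19 s[j]='a': k: 2→0; π[19]=1 (border 'a')
j=20 s[j]='b': π[20]=2 (border 'ab')
j=21 s[j]='b': π[21]=3 (border 'abb')
j=22 s[j]='a': π[22]=4 (border 'abba')
j=23 s[j]='b': π[23]=5 (border 'abbab')
j=24 s[j]='a': π[24]=6 (border 'abbaba')
j=25 s[j]='a': k: 6→1→0; π[25]=1 (border 'a')
j=26 s[j]='a': k: 1→0; π[26]=1 (border 'a')
j=27 s[j]='a': k: 1→0; π[27]=1 (border 'a')
j=28 s[j]='b': π[28]=2 (border 'ab')
j=29 s[j]='b': π[29]=3 (border 'abb')
j=30 s[j]='b': k: 3→0; π[30]=0 (border '')
j=31 s[j]='b': π[31]=0 (border '')
j=32 s[j]='a': π[32]=1 (border 'a')
j=33 s[j]='a': k: 1→0; π[33]=1 (border 'a')
j=34 s[j]='b': π[34]=2 (border 'ab')
j=35 s[j]='b': π[35]=3 (border 'abb')
j=36 s[j]='b': k: 3→0; π[36]=0 (border '')
j=37 s[j]='b': π[37]=0 (border '')
j=38 s[j]='b': π[38]=0 (border '')
j=39 s[j]='a': π[39]=1 (border 'a')

[0, 0, 0, 1, 2, 1, 2, 3, 0, 0, 0, 1, 1, 2, 3, 0, 0, 1, 2, 1, 2, 3, 4, 5, 6, 1, 1, 1, 2, 3, 0, 0, 1, 1, 2, 3, 0, 0, 0, 1]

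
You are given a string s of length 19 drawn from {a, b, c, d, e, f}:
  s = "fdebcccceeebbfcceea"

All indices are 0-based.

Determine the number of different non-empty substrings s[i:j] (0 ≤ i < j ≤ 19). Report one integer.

sorted suffixes:
  #0 SA[0]=18  'a'
  #1 SA[1]=11  'bbfcceea'
  #2 SA[2]=3  'bcccceeebbfcceea'
  #3 SA[3]=12  'bfcceea'
  #4 SA[4]=4  'cccceeebbfcceea'
  #5 SA[5]=5  'ccceeebbfcceea'
  #6 SA[6]=14  'cceea'
  #7 SA[7]=6  'cceeebbfcceea'
  #8 SA[8]=15  'ceea'
  #9 SA[9]=7  'ceeebbfcceea'
  #10 SA[10]=1  'debcccceeebbfcceea'
  #11 SA[11]=17  'ea'
  #12 SA[12]=10  'ebbfcceea'
  #13 SA[13]=2  'ebcccceeebbfcceea'
  #14 SA[14]=16  'eea'
  #15 SA[15]=9  'eebbfcceea'
  #16 SA[16]=8  'eeebbfcceea'
  #17 SA[17]=13  'fcceea'
  #18 SA[18]=0  'fdebcccceeebbfcceea'

SA = [18, 11, 3, 12, 4, 5, 14, 6, 15, 7, 1, 17, 10, 2, 16, 9, 8, 13, 0]
rank  pair      lcp
   1  s[18:],s[11:]  0  ''
   2  s[11:],s[3:]  1  'b'
   3  s[3:],s[12:]  1  'b'
   4  s[12:],s[4:]  0  ''
   5  s[4:],s[5:]  3  'ccc'
   6  s[5:],s[14:]  2  'cc'
   7  s[14:],s[6:]  4  'ccee'
   8  s[6:],s[15:]  1  'c'
   9  s[15:],s[7:]  3  'cee'
  10  s[7:],s[1:]  0  ''
  11  s[1:],s[17:]  0  ''
  12  s[17:],s[10:]  1  'e'
  13  s[10:],s[2:]  2  'eb'
  14  s[2:],s[16:]  1  'e'
  15  s[16:],s[9:]  2  'ee'
  16  s[9:],s[8:]  2  'ee'
  17  s[8:],s[13:]  0  ''
  18  s[13:],s[0:]  1  'f'

n(n+1)/2 = 19·20/2 = 190
Σ LCP = 0 + 0 + 1 + 1 + 0 + 3 + 2 + 4 + 1 + 3 + 0 + 0 + 1 + 2 + 1 + 2 + 2 + 0 + 1 = 24
distinct = 190 − 24 = 166

166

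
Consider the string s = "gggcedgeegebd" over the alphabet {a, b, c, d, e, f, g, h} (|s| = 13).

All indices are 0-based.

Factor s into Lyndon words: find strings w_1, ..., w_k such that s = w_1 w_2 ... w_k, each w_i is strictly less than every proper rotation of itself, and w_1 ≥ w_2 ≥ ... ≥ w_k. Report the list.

emit factor 1: 'g' (i=0, period=1)
emit factor 2: 'g' (i=1, period=1)
emit factor 3: 'g' (i=2, period=1)
emit factor 4: 'cedgeege' (i=3, period=8)
emit factor 5: 'bd' (i=11, period=2)

["g", "g", "g", "cedgeege", "bd"]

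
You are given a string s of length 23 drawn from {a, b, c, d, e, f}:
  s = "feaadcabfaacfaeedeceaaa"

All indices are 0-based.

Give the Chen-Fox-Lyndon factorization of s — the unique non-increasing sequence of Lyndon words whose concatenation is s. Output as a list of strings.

emit factor 1: 'f' (i=0, period=1)
emit factor 2: 'e' (i=1, period=1)
emit factor 3: 'aadcabf' (i=2, period=7)
emit factor 4: 'aacfaeedece' (i=9, period=11)
emit factor 5: 'a' (i=20, period=1)
emit factor 6: 'a' (i=21, period=1)
emit factor 7: 'a' (i=22, period=1)

["f", "e", "aadcabf", "aacfaeedece", "a", "a", "a"]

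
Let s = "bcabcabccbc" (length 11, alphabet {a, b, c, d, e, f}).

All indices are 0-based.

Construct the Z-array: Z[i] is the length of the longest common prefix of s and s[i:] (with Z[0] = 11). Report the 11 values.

[11, 0, 0, 5, 0, 0, 2, 0, 0, 2, 0]

Z[0]=11
i=1: outside box; Z[1]=0
i=2: outside box; Z[2]=0
i=3: outside box; Z[3]=5 scan→box=[3,8)
i=4: min(r-i=4, Z[1]=0)=0; Z[4]=0
i=5: min(r-i=3, Z[2]=0)=0; Z[5]=0
i=6: min(r-i=2, Z[3]=5)=2; Z[6]=2
i=7: min(r-i=1, Z[4]=0)=0; Z[7]=0
i=8: outside box; Z[8]=0
i=9: outside box; Z[9]=2 scan→box=[9,11)
i=10: min(r-i=1, Z[1]=0)=0; Z[10]=0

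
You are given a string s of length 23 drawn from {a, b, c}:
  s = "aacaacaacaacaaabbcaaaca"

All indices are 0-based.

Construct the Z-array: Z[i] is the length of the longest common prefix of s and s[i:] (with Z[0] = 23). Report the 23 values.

Z[0]=23
i=1: i≥r, start 0; Z[1]=1 grow→box=[1,2)
i=2: i≥r, start 0; Z[2]=0
i=3: i≥r, start 0; Z[3]=11 grow→box=[3,14)
i=4: min(r-i=10, Z[1]=1)=1; Z[4]=1
i=5: min(r-i=9, Z[2]=0)=0; Z[5]=0
i=6: min(r-i=8, Z[3]=11)=8; Z[6]=8
i=7: min(r-i=7, Z[4]=1)=1; Z[7]=1
i=8: min(r-i=6, Z[5]=0)=0; Z[8]=0
i=9: min(r-i=5, Z[6]=8)=5; Z[9]=5
i=10: min(r-i=4, Z[7]=1)=1; Z[10]=1
i=11: min(r-i=3, Z[8]=0)=0; Z[11]=0
i=12: min(r-i=2, Z[9]=5)=2; Z[12]=2
i=13: min(r-i=1, Z[10]=1)=1; Z[13]=2 grow→box=[13,15)
i=14: min(r-i=1, Z[1]=1)=1; Z[14]=1
i=15: i≥r, start 0; Z[15]=0
i=16: i≥r, start 0; Z[16]=0
i=17: i≥r, start 0; Z[17]=0
i=18: i≥r, start 0; Z[18]=2 grow→box=[18,20)
i=19: min(r-i=1, Z[1]=1)=1; Z[19]=4 grow→box=[19,23)
i=20: min(r-i=3, Z[1]=1)=1; Z[20]=1
i=21: min(r-i=2, Z[2]=0)=0; Z[21]=0
i=22: min(r-i=1, Z[3]=11)=1; Z[22]=1

[23, 1, 0, 11, 1, 0, 8, 1, 0, 5, 1, 0, 2, 2, 1, 0, 0, 0, 2, 4, 1, 0, 1]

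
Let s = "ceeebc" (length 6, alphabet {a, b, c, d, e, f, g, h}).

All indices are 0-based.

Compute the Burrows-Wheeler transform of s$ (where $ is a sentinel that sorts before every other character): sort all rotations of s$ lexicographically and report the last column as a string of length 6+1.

rank  rotation last
    0  $ceeebc  c
    1  bc$ceee  e
    2  c$ceeeb  b
    3  ceeebc$  $
    4  ebc$cee  e
    5  eebc$ce  e
    6  eeebc$c  c

ceb$eec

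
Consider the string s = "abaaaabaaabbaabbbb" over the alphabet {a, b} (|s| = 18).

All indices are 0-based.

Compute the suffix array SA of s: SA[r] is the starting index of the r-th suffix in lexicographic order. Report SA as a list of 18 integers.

[2, 3, 7, 4, 8, 12, 0, 5, 9, 13, 17, 1, 6, 11, 16, 10, 15, 14]

sorted suffixes:
  #0 SA[0]=2  'aaaabaaabbaabbbb'
  #1 SA[1]=3  'aaabaaabbaabbbb'
  #2 SA[2]=7  'aaabbaabbbb'
  #3 SA[3]=4  'aabaaabbaabbbb'
  #4 SA[4]=8  'aabbaabbbb'
  #5 SA[5]=12  'aabbbb'
  #6 SA[6]=0  'abaaaabaaabbaabbbb'
  #7 SA[7]=5  'abaaabbaabbbb'
  #8 SA[8]=9  'abbaabbbb'
  #9 SA[9]=13  'abbbb'
  #10 SA[10]=17  'b'
  #11 SA[11]=1  'baaaabaaabbaabbbb'
  #12 SA[12]=6  'baaabbaabbbb'
  #13 SA[13]=11  'baabbbb'
  #14 SA[14]=16  'bb'
  #15 SA[15]=10  'bbaabbbb'
  #16 SA[16]=15  'bbb'
  #17 SA[17]=14  'bbbb'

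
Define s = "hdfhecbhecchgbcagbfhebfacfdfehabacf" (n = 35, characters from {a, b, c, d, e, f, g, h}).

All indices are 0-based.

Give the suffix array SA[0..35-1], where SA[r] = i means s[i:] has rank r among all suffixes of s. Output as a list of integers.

[30, 32, 23, 15, 31, 13, 21, 17, 6, 14, 5, 9, 33, 24, 10, 26, 1, 20, 4, 8, 28, 34, 22, 25, 27, 18, 2, 12, 16, 29, 0, 19, 3, 7, 11]

sorted suffixes:
  #0 SA[0]=30  'abacf'
  #1 SA[1]=32  'acf'
  #2 SA[2]=23  'acfdfehabacf'
  #3 SA[3]=15  'agbfhebfacfdfehabacf'
  #4 SA[4]=31  'bacf'
  #5 SA[5]=13  'bcagbfhebfacfdfehabacf'
  #6 SA[6]=21  'bfacfdfehabacf'
  #7 SA[7]=17  'bfhebfacfdfehabacf'
  #8 SA[8]=6  'bhecchgbcagbfhebfacfdfehabacf'
  #9 SA[9]=14  'cagbfhebfacfdfehabacf'
  #10 SA[10]=5  'cbhecchgbcagbfhebfacfdfehabacf'
  #11 SA[11]=9  'cchgbcagbfhebfacfdfehabacf'
  #12 SA[12]=33  'cf'
  #13 SA[13]=24  'cfdfehabacf'
  #14 SA[14]=10  'chgbcagbfhebfacfdfehabacf'
  #15 SA[15]=26  'dfehabacf'
  #16 SA[16]=1  'dfhecbhecchgbcagbfhebfacfdfehabacf'
  #17 SA[17]=20  'ebfacfdfehabacf'
  #18 SA[18]=4  'ecbhecchgbcagbfhebfacfdfehabacf'
  #19 SA[19]=8  'ecchgbcagbfhebfacfdfehabacf'
  #20 SA[20]=28  'ehabacf'
  #21 SA[21]=34  'f'
  #22 SA[22]=22  'facfdfehabacf'
  #23 SA[23]=25  'fdfehabacf'
  #24 SA[24]=27  'fehabacf'
  #25 SA[25]=18  'fhebfacfdfehabacf'
  #26 SA[26]=2  'fhecbhecchgbcagbfhebfacfdfehabacf'
  #27 SA[27]=12  'gbcagbfhebfacfdfehabacf'
  #28 SA[28]=16  'gbfhebfacfdfehabacf'
  #29 SA[29]=29  'habacf'
  #30 SA[30]=0  'hdfhecbhecchgbcagbfhebfacfdfehabacf'
  #31 SA[31]=19  'hebfacfdfehabacf'
  #32 SA[32]=3  'hecbhecchgbcagbfhebfacfdfehabacf'
  #33 SA[33]=7  'hecchgbcagbfhebfacfdfehabacf'
  #34 SA[34]=11  'hgbcagbfhebfacfdfehabacf'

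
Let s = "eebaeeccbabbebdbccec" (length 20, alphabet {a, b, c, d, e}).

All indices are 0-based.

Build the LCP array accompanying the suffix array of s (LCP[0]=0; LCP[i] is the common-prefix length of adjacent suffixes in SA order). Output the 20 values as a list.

rank→(start, suffix):
  0 → (9, 'abbebdbccec')
  1 → (3, 'aeeccbabbebdbccec')
  2 → (8, 'babbebdbccec')
  3 → (2, 'baeeccbabbebdbccec')
  4 → (10, 'bbebdbccec')
  5 → (15, 'bccec')
  6 → (13, 'bdbccec')
  7 → (11, 'bebdbccec')
  8 → (19, 'c')
  9 → (7, 'cbabbebdbccec')
  10 → (6, 'ccbabbebdbccec')
  11 → (16, 'ccec')
  12 → (17, 'cec')
  13 → (14, 'dbccec')
  14 → (1, 'ebaeeccbabbebdbccec')
  15 → (12, 'ebdbccec')
  16 → (18, 'ec')
  17 → (5, 'eccbabbebdbccec')
  18 → (0, 'eebaeeccbabbebdbccec')
  19 → (4, 'eeccbabbebdbccec')

SA = [9, 3, 8, 2, 10, 15, 13, 11, 19, 7, 6, 16, 17, 14, 1, 12, 18, 5, 0, 4]
rank  pair      lcp
   1  s[9:],s[3:]  1  'a'
   2  s[3:],s[8:]  0  ''
   3  s[8:],s[2:]  2  'ba'
   4  s[2:],s[10:]  1  'b'
   5  s[10:],s[15:]  1  'b'
   6  s[15:],s[13:]  1  'b'
   7  s[13:],s[11:]  1  'b'
   8  s[11:],s[19:]  0  ''
   9  s[19:],s[7:]  1  'c'
  10  s[7:],s[6:]  1  'c'
  11  s[6:],s[16:]  2  'cc'
  12  s[16:],s[17:]  1  'c'
  13  s[17:],s[14:]  0  ''
  14  s[14:],s[1:]  0  ''
  15  s[1:],s[12:]  2  'eb'
  16  s[12:],s[18:]  1  'e'
  17  s[18:],s[5:]  2  'ec'
  18  s[5:],s[0:]  1  'e'
  19  s[0:],s[4:]  2  'ee'

[0, 1, 0, 2, 1, 1, 1, 1, 0, 1, 1, 2, 1, 0, 0, 2, 1, 2, 1, 2]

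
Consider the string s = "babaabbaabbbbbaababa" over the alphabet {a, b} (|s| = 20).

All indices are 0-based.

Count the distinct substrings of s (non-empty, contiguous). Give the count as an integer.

158

rank | idx | suffix
   0 |  19 | a
   1 |  14 | aababa
   2 |   3 | aabbaabbbbbaababa
   3 |   7 | aabbbbbaababa
   4 |  17 | aba
   5 |   1 | abaabbaabbbbbaababa
   6 |  15 | ababa
   7 |   4 | abbaabbbbbaababa
   8 |   8 | abbbbbaababa
   9 |  18 | ba
  10 |  13 | baababa
  11 |   2 | baabbaabbbbbaababa
  12 |   6 | baabbbbbaababa
  13 |  16 | baba
  14 |   0 | babaabbaabbbbbaababa
  15 |  12 | bbaababa
  16 |   5 | bbaabbbbbaababa
  17 |  11 | bbbaababa
  18 |  10 | bbbbaababa
  19 |   9 | bbbbbaababa

SA = [19, 14, 3, 7, 17, 1, 15, 4, 8, 18, 13, 2, 6, 16, 0, 12, 5, 11, 10, 9]
rank  pair      lcp
   1  s[19:],s[14:]  1  'a'
   2  s[14:],s[3:]  3  'aab'
   3  s[3:],s[7:]  4  'aabb'
   4  s[7:],s[17:]  1  'a'
   5  s[17:],s[1:]  3  'aba'
   6  s[1:],s[15:]  3  'aba'
   7  s[15:],s[4:]  2  'ab'
   8  s[4:],s[8:]  3  'abb'
   9  s[8:],s[18:]  0  ''
  10  s[18:],s[13:]  2  'ba'
  11  s[13:],s[2:]  4  'baab'
  12  s[2:],s[6:]  5  'baabb'
  13  s[6:],s[16:]  2  'ba'
  14  s[16:],s[0:]  4  'baba'
  15  s[0:],s[12:]  1  'b'
  16  s[12:],s[5:]  5  'bbaab'
  17  s[5:],s[11:]  2  'bb'
  18  s[11:],s[10:]  3  'bbb'
  19  s[10:],s[9:]  4  'bbbb'

n(n+1)/2 = 20·21/2 = 210
Σ LCP = 0 + 1 + 3 + 4 + 1 + 3 + 3 + 2 + 3 + 0 + 2 + 4 + 5 + 2 + 4 + 1 + 5 + 2 + 3 + 4 = 52
distinct = 210 − 52 = 158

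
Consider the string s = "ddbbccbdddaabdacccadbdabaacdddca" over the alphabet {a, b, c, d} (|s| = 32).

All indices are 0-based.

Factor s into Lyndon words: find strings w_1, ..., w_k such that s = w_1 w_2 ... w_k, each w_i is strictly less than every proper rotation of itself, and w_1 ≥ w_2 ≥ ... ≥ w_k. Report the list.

["d", "d", "bbccbddd", "aabdacccadbdabaacdddc", "a"]

emit factor 1: 'd' (i=0, period=1)
emit factor 2: 'd' (i=1, period=1)
emit factor 3: 'bbccbddd' (i=2, period=8)
emit factor 4: 'aabdacccadbdabaacdddc' (i=10, period=21)
emit factor 5: 'a' (i=31, period=1)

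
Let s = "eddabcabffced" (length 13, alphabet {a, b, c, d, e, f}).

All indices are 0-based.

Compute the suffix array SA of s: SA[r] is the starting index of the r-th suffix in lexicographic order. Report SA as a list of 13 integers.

rank→(start, suffix):
  0 → (3, 'abcabffced')
  1 → (6, 'abffced')
  2 → (4, 'bcabffced')
  3 → (7, 'bffced')
  4 → (5, 'cabffced')
  5 → (10, 'ced')
  6 → (12, 'd')
  7 → (2, 'dabcabffced')
  8 → (1, 'ddabcabffced')
  9 → (11, 'ed')
  10 → (0, 'eddabcabffced')
  11 → (9, 'fced')
  12 → (8, 'ffced')

[3, 6, 4, 7, 5, 10, 12, 2, 1, 11, 0, 9, 8]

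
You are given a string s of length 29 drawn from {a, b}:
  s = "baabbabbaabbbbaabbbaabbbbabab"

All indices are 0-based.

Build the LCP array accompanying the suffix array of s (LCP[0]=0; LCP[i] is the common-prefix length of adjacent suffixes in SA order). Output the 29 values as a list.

rank→(start, suffix):
  0 → (1, 'aabbabbaabbbbaabbbaabbbbabab')
  1 → (14, 'aabbbaabbbbabab')
  2 → (8, 'aabbbbaabbbaabbbbabab')
  3 → (19, 'aabbbbabab')
  4 → (27, 'ab')
  5 → (25, 'abab')
  6 → (5, 'abbaabbbbaabbbaabbbbabab')
  7 → (2, 'abbabbaabbbbaabbbaabbbbabab')
  8 → (15, 'abbbaabbbbabab')
  9 → (9, 'abbbbaabbbaabbbbabab')
  10 → (20, 'abbbbabab')
  11 → (28, 'b')
  12 → (0, 'baabbabbaabbbbaabbbaabbbbabab')
  13 → (13, 'baabbbaabbbbabab')
  14 → (7, 'baabbbbaabbbaabbbbabab')
  15 → (18, 'baabbbbabab')
  16 → (26, 'bab')
  17 → (24, 'babab')
  18 → (4, 'babbaabbbbaabbbaabbbbabab')
  19 → (12, 'bbaabbbaabbbbabab')
  20 → (6, 'bbaabbbbaabbbaabbbbabab')
  21 → (17, 'bbaabbbbabab')
  22 → (23, 'bbabab')
  23 → (3, 'bbabbaabbbbaabbbaabbbbabab')
  24 → (11, 'bbbaabbbaabbbbabab')
  25 → (16, 'bbbaabbbbabab')
  26 → (22, 'bbbabab')
  27 → (10, 'bbbbaabbbaabbbbabab')
  28 → (21, 'bbbbabab')

SA = [1, 14, 8, 19, 27, 25, 5, 2, 15, 9, 20, 28, 0, 13, 7, 18, 26, 24, 4, 12, 6, 17, 23, 3, 11, 16, 22, 10, 21]
rank  pair      lcp
   1  s[1:],s[14:]  4  'aabb'
   2  s[14:],s[8:]  5  'aabbb'
   3  s[8:],s[19:]  7  'aabbbba'
   4  s[19:],s[27:]  1  'a'
   5  s[27:],s[25:]  2  'ab'
   6  s[25:],s[5:]  2  'ab'
   7  s[5:],s[2:]  4  'abba'
   8  s[2:],s[15:]  3  'abb'
   9  s[15:],s[9:]  4  'abbb'
  10  s[9:],s[20:]  6  'abbbba'
  11  s[20:],s[28:]  0  ''
  12  s[28:],s[0:]  1  'b'
  13  s[0:],s[13:]  5  'baabb'
  14  s[13:],s[7:]  6  'baabbb'
  15  s[7:],s[18:]  8  'baabbbba'
  16  s[18:],s[26:]  2  'ba'
  17  s[26:],s[24:]  3  'bab'
  18  s[24:],s[4:]  3  'bab'
  19  s[4:],s[12:]  1  'b'
  20  s[12:],s[6:]  7  'bbaabbb'
  21  s[6:],s[17:]  9  'bbaabbbba'
  22  s[17:],s[23:]  3  'bba'
  23  s[23:],s[3:]  4  'bbab'
  24  s[3:],s[11:]  2  'bb'
  25  s[11:],s[16:]  8  'bbbaabbb'
  26  s[16:],s[22:]  4  'bbba'
  27  s[22:],s[10:]  3  'bbb'
  28  s[10:],s[21:]  5  'bbbba'

[0, 4, 5, 7, 1, 2, 2, 4, 3, 4, 6, 0, 1, 5, 6, 8, 2, 3, 3, 1, 7, 9, 3, 4, 2, 8, 4, 3, 5]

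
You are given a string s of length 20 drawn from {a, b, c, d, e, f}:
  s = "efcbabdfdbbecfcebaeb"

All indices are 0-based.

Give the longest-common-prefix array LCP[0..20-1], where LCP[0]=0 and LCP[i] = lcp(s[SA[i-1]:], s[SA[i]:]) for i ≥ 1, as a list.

sorted suffixes:
  #0 SA[0]=4  'abdfdbbecfcebaeb'
  #1 SA[1]=17  'aeb'
  #2 SA[2]=19  'b'
  #3 SA[3]=3  'babdfdbbecfcebaeb'
  #4 SA[4]=16  'baeb'
  #5 SA[5]=9  'bbecfcebaeb'
  #6 SA[6]=5  'bdfdbbecfcebaeb'
  #7 SA[7]=10  'becfcebaeb'
  #8 SA[8]=2  'cbabdfdbbecfcebaeb'
  #9 SA[9]=14  'cebaeb'
  #10 SA[10]=12  'cfcebaeb'
  #11 SA[11]=8  'dbbecfcebaeb'
  #12 SA[12]=6  'dfdbbecfcebaeb'
  #13 SA[13]=18  'eb'
  #14 SA[14]=15  'ebaeb'
  #15 SA[15]=11  'ecfcebaeb'
  #16 SA[16]=0  'efcbabdfdbbecfcebaeb'
  #17 SA[17]=1  'fcbabdfdbbecfcebaeb'
  #18 SA[18]=13  'fcebaeb'
  #19 SA[19]=7  'fdbbecfcebaeb'

SA = [4, 17, 19, 3, 16, 9, 5, 10, 2, 14, 12, 8, 6, 18, 15, 11, 0, 1, 13, 7]
rank  pair      lcp
   1  s[4:],s[17:]  1  'a'
   2  s[17:],s[19:]  0  ''
   3  s[19:],s[3:]  1  'b'
   4  s[3:],s[16:]  2  'ba'
   5  s[16:],s[9:]  1  'b'
   6  s[9:],s[5:]  1  'b'
   7  s[5:],s[10:]  1  'b'
   8  s[10:],s[2:]  0  ''
   9  s[2:],s[14:]  1  'c'
  10  s[14:],s[12:]  1  'c'
  11  s[12:],s[8:]  0  ''
  12  s[8:],s[6:]  1  'd'
  13  s[6:],s[18:]  0  ''
  14  s[18:],s[15:]  2  'eb'
  15  s[15:],s[11:]  1  'e'
  16  s[11:],s[0:]  1  'e'
  17  s[0:],s[1:]  0  ''
  18  s[1:],s[13:]  2  'fc'
  19  s[13:],s[7:]  1  'f'

[0, 1, 0, 1, 2, 1, 1, 1, 0, 1, 1, 0, 1, 0, 2, 1, 1, 0, 2, 1]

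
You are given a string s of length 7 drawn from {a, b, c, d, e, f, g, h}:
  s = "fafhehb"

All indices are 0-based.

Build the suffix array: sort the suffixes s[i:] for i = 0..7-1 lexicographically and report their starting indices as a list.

rank→(start, suffix):
  0 → (1, 'afhehb')
  1 → (6, 'b')
  2 → (4, 'ehb')
  3 → (0, 'fafhehb')
  4 → (2, 'fhehb')
  5 → (5, 'hb')
  6 → (3, 'hehb')

[1, 6, 4, 0, 2, 5, 3]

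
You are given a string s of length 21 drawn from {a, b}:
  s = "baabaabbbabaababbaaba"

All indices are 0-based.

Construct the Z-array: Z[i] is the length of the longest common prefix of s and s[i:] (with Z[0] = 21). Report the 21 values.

Z[0]=21
i=1: outside box; Z[1]=0
i=2: outside box; Z[2]=0
i=3: outside box; Z[3]=4 scan→box=[3,7)
i=4: min(r-i=3, Z[1]=0)=0; Z[4]=0
i=5: min(r-i=2, Z[2]=0)=0; Z[5]=0
i=6: min(r-i=1, Z[3]=4)=1; Z[6]=1
i=7: outside box; Z[7]=1 scan→box=[7,8)
i=8: outside box; Z[8]=2 scan→box=[8,10)
i=9: min(r-i=1, Z[1]=0)=0; Z[9]=0
i=10: outside box; Z[10]=5 scan→box=[10,15)
i=11: min(r-i=4, Z[1]=0)=0; Z[11]=0
i=12: min(r-i=3, Z[2]=0)=0; Z[12]=0
i=13: min(r-i=2, Z[3]=4)=2; Z[13]=2
i=14: min(r-i=1, Z[4]=0)=0; Z[14]=0
i=15: outside box; Z[15]=1 scan→box=[15,16)
i=16: outside box; Z[16]=5 scan→box=[16,21)
i=17: min(r-i=4, Z[1]=0)=0; Z[17]=0
i=18: min(r-i=3, Z[2]=0)=0; Z[18]=0
i=19: min(r-i=2, Z[3]=4)=2; Z[19]=2
i=20: min(r-i=1, Z[4]=0)=0; Z[20]=0

[21, 0, 0, 4, 0, 0, 1, 1, 2, 0, 5, 0, 0, 2, 0, 1, 5, 0, 0, 2, 0]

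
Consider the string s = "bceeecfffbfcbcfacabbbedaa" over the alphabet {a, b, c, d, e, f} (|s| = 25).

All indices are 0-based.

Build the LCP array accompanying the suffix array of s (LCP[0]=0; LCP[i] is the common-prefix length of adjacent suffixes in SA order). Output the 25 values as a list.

rank→(start, suffix):
  0 → (24, 'a')
  1 → (23, 'aa')
  2 → (17, 'abbbedaa')
  3 → (15, 'acabbbedaa')
  4 → (18, 'bbbedaa')
  5 → (19, 'bbedaa')
  6 → (0, 'bceeecfffbfcbcfacabbbedaa')
  7 → (12, 'bcfacabbbedaa')
  8 → (20, 'bedaa')
  9 → (9, 'bfcbcfacabbbedaa')
  10 → (16, 'cabbbedaa')
  11 → (11, 'cbcfacabbbedaa')
  12 → (1, 'ceeecfffbfcbcfacabbbedaa')
  13 → (13, 'cfacabbbedaa')
  14 → (5, 'cfffbfcbcfacabbbedaa')
  15 → (22, 'daa')
  16 → (4, 'ecfffbfcbcfacabbbedaa')
  17 → (21, 'edaa')
  18 → (3, 'eecfffbfcbcfacabbbedaa')
  19 → (2, 'eeecfffbfcbcfacabbbedaa')
  20 → (14, 'facabbbedaa')
  21 → (8, 'fbfcbcfacabbbedaa')
  22 → (10, 'fcbcfacabbbedaa')
  23 → (7, 'ffbfcbcfacabbbedaa')
  24 → (6, 'fffbfcbcfacabbbedaa')

SA = [24, 23, 17, 15, 18, 19, 0, 12, 20, 9, 16, 11, 1, 13, 5, 22, 4, 21, 3, 2, 14, 8, 10, 7, 6]
rank  pair      lcp
   1  s[24:],s[23:]  1  'a'
   2  s[23:],s[17:]  1  'a'
   3  s[17:],s[15:]  1  'a'
   4  s[15:],s[18:]  0  ''
   5  s[18:],s[19:]  2  'bb'
   6  s[19:],s[0:]  1  'b'
   7  s[0:],s[12:]  2  'bc'
   8  s[12:],s[20:]  1  'b'
   9  s[20:],s[9:]  1  'b'
  10  s[9:],s[16:]  0  ''
  11  s[16:],s[11:]  1  'c'
  12  s[11:],s[1:]  1  'c'
  13  s[1:],s[13:]  1  'c'
  14  s[13:],s[5:]  2  'cf'
  15  s[5:],s[22:]  0  ''
  16  s[22:],s[4:]  0  ''
  17  s[4:],s[21:]  1  'e'
  18  s[21:],s[3:]  1  'e'
  19  s[3:],s[2:]  2  'ee'
  20  s[2:],s[14:]  0  ''
  21  s[14:],s[8:]  1  'f'
  22  s[8:],s[10:]  1  'f'
  23  s[10:],s[7:]  1  'f'
  24  s[7:],s[6:]  2  'ff'

[0, 1, 1, 1, 0, 2, 1, 2, 1, 1, 0, 1, 1, 1, 2, 0, 0, 1, 1, 2, 0, 1, 1, 1, 2]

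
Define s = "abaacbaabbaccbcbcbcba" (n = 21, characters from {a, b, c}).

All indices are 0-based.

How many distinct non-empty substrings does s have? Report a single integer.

rank | idx | suffix
   0 |  20 | a
   1 |   6 | aabbaccbcbcbcba
   2 |   2 | aacbaabbaccbcbcbcba
   3 |   0 | abaacbaabbaccbcbcbcba
   4 |   7 | abbaccbcbcbcba
   5 |   3 | acbaabbaccbcbcbcba
   6 |  10 | accbcbcbcba
   7 |  19 | ba
   8 |   5 | baabbaccbcbcbcba
   9 |   1 | baacbaabbaccbcbcbcba
  10 |   9 | baccbcbcbcba
  11 |   8 | bbaccbcbcbcba
  12 |  17 | bcba
  13 |  15 | bcbcba
  14 |  13 | bcbcbcba
  15 |  18 | cba
  16 |   4 | cbaabbaccbcbcbcba
  17 |  16 | cbcba
  18 |  14 | cbcbcba
  19 |  12 | cbcbcbcba
  20 |  11 | ccbcbcbcba

SA = [20, 6, 2, 0, 7, 3, 10, 19, 5, 1, 9, 8, 17, 15, 13, 18, 4, 16, 14, 12, 11]
rank  pair      lcp
   1  s[20:],s[6:]  1  'a'
   2  s[6:],s[2:]  2  'aa'
   3  s[2:],s[0:]  1  'a'
   4  s[0:],s[7:]  2  'ab'
   5  s[7:],s[3:]  1  'a'
   6  s[3:],s[10:]  2  'ac'
   7  s[10:],s[19:]  0  ''
   8  s[19:],s[5:]  2  'ba'
   9  s[5:],s[1:]  3  'baa'
  10  s[1:],s[9:]  2  'ba'
  11  s[9:],s[8:]  1  'b'
  12  s[8:],s[17:]  1  'b'
  13  s[17:],s[15:]  3  'bcb'
  14  s[15:],s[13:]  5  'bcbcb'
  15  s[13:],s[18:]  0  ''
  16  s[18:],s[4:]  3  'cba'
  17  s[4:],s[16:]  2  'cb'
  18  s[16:],s[14:]  4  'cbcb'
  19  s[14:],s[12:]  6  'cbcbcb'
  20  s[12:],s[11:]  1  'c'

n(n+1)/2 = 21·22/2 = 231
Σ LCP = 0 + 1 + 2 + 1 + 2 + 1 + 2 + 0 + 2 + 3 + 2 + 1 + 1 + 3 + 5 + 0 + 3 + 2 + 4 + 6 + 1 = 42
distinct = 231 − 42 = 189

189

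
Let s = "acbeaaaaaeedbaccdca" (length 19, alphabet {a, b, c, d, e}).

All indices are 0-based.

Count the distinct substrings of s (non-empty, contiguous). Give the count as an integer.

169

rank | idx | suffix
   0 |  18 | a
   1 |   4 | aaaaaeedbaccdca
   2 |   5 | aaaaeedbaccdca
   3 |   6 | aaaeedbaccdca
   4 |   7 | aaeedbaccdca
   5 |   0 | acbeaaaaaeedbaccdca
   6 |  13 | accdca
   7 |   8 | aeedbaccdca
   8 |  12 | baccdca
   9 |   2 | beaaaaaeedbaccdca
  10 |  17 | ca
  11 |   1 | cbeaaaaaeedbaccdca
  12 |  14 | ccdca
  13 |  15 | cdca
  14 |  11 | dbaccdca
  15 |  16 | dca
  16 |   3 | eaaaaaeedbaccdca
  17 |  10 | edbaccdca
  18 |   9 | eedbaccdca

SA = [18, 4, 5, 6, 7, 0, 13, 8, 12, 2, 17, 1, 14, 15, 11, 16, 3, 10, 9]
[i] adj suffixes → lcp
  [1] 18/4 → 1 ('a')
  [2] 4/5 → 4 ('aaaa')
  [3] 5/6 → 3 ('aaa')
  [4] 6/7 → 2 ('aa')
  [5] 7/0 → 1 ('a')
  [6] 0/13 → 2 ('ac')
  [7] 13/8 → 1 ('a')
  [8] 8/12 → 0 ('')
  [9] 12/2 → 1 ('b')
  [10] 2/17 → 0 ('')
  [11] 17/1 → 1 ('c')
  [12] 1/14 → 1 ('c')
  [13] 14/15 → 1 ('c')
  [14] 15/11 → 0 ('')
  [15] 11/16 → 1 ('d')
  [16] 16/3 → 0 ('')
  [17] 3/10 → 1 ('e')
  [18] 10/9 → 1 ('e')

n(n+1)/2 = 19·20/2 = 190
Σ LCP = 0 + 1 + 4 + 3 + 2 + 1 + 2 + 1 + 0 + 1 + 0 + 1 + 1 + 1 + 0 + 1 + 0 + 1 + 1 = 21
distinct = 190 − 21 = 169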